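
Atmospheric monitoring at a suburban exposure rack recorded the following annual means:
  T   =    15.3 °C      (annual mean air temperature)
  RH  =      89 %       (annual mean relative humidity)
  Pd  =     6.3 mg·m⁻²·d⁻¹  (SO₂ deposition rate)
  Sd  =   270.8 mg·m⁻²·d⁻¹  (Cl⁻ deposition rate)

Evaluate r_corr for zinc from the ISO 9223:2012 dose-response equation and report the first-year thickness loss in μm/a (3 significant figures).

r_corr = 4.38 μm/a

zinc: T>10 °C ⇒ hinge -0.071·(15.3−10) = -0.3763
  sulphur-dioxide contribution → 1.194 μm/a
  chloride contribution → 3.189 μm/a
  total first-year rate 4.383 μm/a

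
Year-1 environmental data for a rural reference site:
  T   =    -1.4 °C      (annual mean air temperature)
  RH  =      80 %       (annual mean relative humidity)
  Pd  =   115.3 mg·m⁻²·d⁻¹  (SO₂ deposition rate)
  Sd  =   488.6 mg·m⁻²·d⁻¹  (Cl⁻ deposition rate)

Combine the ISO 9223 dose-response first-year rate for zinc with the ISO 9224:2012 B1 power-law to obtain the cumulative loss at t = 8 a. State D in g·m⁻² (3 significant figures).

D(8) = 143 g·m⁻²

zinc: temperature factor f = +0.038·(-11.4) = -0.4332
  SO₂ term: 0.0129·115.3^0.44·exp(0.046·80-0.4332) = 2.678
  Cl⁻ term: 0.0175·488.6^0.57·exp(0.008·80+0.085·-1.4) = 1.005
  r_corr = 2.678 + 1.005 = 3.683 μm/a
Long-term exponent b (ISO 9224 Table 2, B1) = 0.813
  D(8) = 3.683 × 8^0.813 = 3.683 × 5.423 = 19.97 μm
  Mass loss = 19.97 μm × 7.14 g/cm³ = 142.6 g·m⁻²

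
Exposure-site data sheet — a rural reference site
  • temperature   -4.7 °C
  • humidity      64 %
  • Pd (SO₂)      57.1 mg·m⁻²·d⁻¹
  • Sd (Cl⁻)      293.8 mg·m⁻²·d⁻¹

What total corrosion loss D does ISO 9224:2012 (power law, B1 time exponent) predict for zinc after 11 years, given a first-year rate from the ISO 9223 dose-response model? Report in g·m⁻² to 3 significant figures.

zinc: temperature factor f = +0.038·(-14.7) = -0.5586
  SO₂ term: 0.0129·57.1^0.44·exp(0.046·64-0.5586) = 0.8308
  Sd branch = 0.0175·Sd^0.57·e^(0.008·RH+0.085·T) = 0.4997 μm/a
  sum: 0.8308 + 0.4997 → r_corr = 1.33 μm/a
ISO 9224: D(t) = r_corr · t^b with b = 0.813 (zinc, B1)
  D(11) = 1.33 × 11^0.813 = 1.33 × 7.025 = 9.346 μm
  Mass loss = 9.346 μm × 7.14 g/cm³ = 66.73 g·m⁻²

D(11) = 66.7 g·m⁻²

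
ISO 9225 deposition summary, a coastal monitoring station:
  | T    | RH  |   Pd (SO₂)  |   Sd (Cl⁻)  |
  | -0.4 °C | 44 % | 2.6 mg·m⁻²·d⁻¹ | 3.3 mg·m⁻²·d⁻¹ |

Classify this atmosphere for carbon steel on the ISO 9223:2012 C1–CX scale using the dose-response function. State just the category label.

carbon steel: temperature factor f = +0.150·(-10.4) = -1.5600
  Pd branch = 1.77·Pd^0.52·e^(0.02·RH+f) = 1.474 μm/a
  Cl⁻ term: 0.102·3.3^0.62·exp(0.033·44+0.04·-0.4) = 0.8989
  sum: 1.474 + 0.8989 → r_corr = 2.373 μm/a
2.37 μm/a falls in (1.3, 25] for carbon steel → category C2

C2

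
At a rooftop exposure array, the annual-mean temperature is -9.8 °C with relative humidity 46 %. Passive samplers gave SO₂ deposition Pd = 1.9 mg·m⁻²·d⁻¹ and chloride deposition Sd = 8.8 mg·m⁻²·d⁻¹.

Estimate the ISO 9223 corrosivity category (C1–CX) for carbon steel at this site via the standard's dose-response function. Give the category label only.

carbon steel: f(T) = +0.150·(T−10) [T≤10 °C] = -2.9700
  Pd branch = 1.77·Pd^0.52·e^(0.02·RH+f) = 0.3181 μm/a
  Cl⁻ term: 0.102·8.8^0.62·exp(0.033·46+0.04·-9.8) = 1.211
  r_corr = 0.3181 + 1.211 = 1.529 μm/a
Category bounds: 1.3…25 μm/a bracket r_corr ⇒ C2

C2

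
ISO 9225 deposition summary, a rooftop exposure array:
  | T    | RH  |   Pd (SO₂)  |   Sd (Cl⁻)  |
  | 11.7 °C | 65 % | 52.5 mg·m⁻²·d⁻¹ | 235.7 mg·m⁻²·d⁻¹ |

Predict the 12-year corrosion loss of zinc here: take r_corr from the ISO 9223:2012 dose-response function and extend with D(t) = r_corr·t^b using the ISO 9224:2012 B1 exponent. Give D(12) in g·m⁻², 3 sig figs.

zinc: temperature factor f = -0.071·(1.7) = -0.1207
  Pd branch = 0.0129·Pd^0.44·e^(0.046·RH+f) = 1.299 μm/a
  Cl⁻ term: 0.0175·235.7^0.57·exp(0.008·65+0.085·11.7) = 1.791
  r_corr = 1.299 + 1.791 = 3.09 μm/a
Power-law: D(12) = r_corr · 12^0.813
  D(12) = 3.09 × 12^0.813 = 3.09 × 7.54 = 23.3 μm
  Mass loss = 23.3 μm × 7.14 g/cm³ = 166.3 g·m⁻²

D(12) = 166 g·m⁻²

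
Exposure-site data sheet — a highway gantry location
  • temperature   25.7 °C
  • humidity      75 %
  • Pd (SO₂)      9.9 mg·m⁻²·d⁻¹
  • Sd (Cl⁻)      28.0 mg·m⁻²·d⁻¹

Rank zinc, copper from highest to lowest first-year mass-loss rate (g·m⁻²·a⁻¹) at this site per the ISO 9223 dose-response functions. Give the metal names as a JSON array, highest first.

zinc: f(T) = -0.071·(T−10) [T>10 °C] = -1.1147
  sulphur-dioxide contribution → 0.3655 μm/a
  chloride contribution → 1.893 μm/a
  ⇒ r_corr(zinc) = 2.259 μm/a
  mass loss = 2.259 μm/a × 7.14 g/cm³ = 16.13 g·m⁻²·a⁻¹
copper: temperature factor f = -0.080·(15.7) = -1.2560
  sulphur-dioxide contribution → 0.2288 μm/a
  chloride contribution → 1.321 μm/a
  ⇒ r_corr(copper) = 1.55 μm/a
  mass loss = 1.55 μm/a × 8.96 g/cm³ = 13.89 g·m⁻²·a⁻¹
Ordering by g·m⁻²·a⁻¹: zinc (16.1) > copper (13.9)

["zinc", "copper"]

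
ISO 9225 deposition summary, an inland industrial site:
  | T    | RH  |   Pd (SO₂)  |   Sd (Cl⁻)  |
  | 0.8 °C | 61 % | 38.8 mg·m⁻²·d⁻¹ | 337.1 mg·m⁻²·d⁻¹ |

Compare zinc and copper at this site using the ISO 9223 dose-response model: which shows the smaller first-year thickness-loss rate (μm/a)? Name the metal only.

copper

zinc: T≤10 °C ⇒ hinge +0.038·(0.8−10) = -0.3496
  SO₂ term: 0.0129·38.8^0.44·exp(0.046·61-0.3496) = 0.7524
  Cl⁻ term: 0.0175·337.1^0.57·exp(0.008·61+0.085·0.8) = 0.842
  r_corr = 0.7524 + 0.842 = 1.594 μm/a
copper: T≤10 °C ⇒ hinge +0.126·(0.8−10) = -1.1592
  SO₂ term: 0.0053·38.8^0.26·exp(0.059·61-1.1592) = 0.1574
  Cl⁻ term: 0.01025·337.1^0.27·exp(0.036·61+0.049·0.8) = 0.4613
  r_corr = 0.1574 + 0.4613 = 0.6187 μm/a
Ordering by μm/a: zinc (1.59) > copper (0.619)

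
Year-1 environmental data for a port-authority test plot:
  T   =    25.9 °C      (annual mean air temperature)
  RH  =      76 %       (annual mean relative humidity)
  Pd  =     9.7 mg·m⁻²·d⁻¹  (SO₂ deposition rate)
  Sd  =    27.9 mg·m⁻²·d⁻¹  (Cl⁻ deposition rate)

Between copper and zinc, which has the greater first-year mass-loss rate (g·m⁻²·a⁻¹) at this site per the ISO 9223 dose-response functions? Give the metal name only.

zinc

copper: T>10 °C ⇒ hinge -0.080·(25.9−10) = -1.2720
  Pd branch = 0.0053·Pd^0.26·e^(0.059·RH+f) = 0.2376 μm/a
  Cl⁻ term: 0.01025·27.9^0.27·exp(0.036·76+0.049·25.9) = 1.382
  r_corr = 0.2376 + 1.382 = 1.619 μm/a
  mass loss = 1.619 μm/a × 8.96 g/cm³ = 14.51 g·m⁻²·a⁻¹
zinc: temperature factor f = -0.071·(15.9) = -1.1289
  Pd branch = 0.0129·Pd^0.44·e^(0.046·RH+f) = 0.3739 μm/a
  Cl⁻ term: 0.0175·27.9^0.57·exp(0.008·76+0.085·25.9) = 1.937
  r_corr = 0.3739 + 1.937 = 2.311 μm/a
  mass loss = 2.311 μm/a × 7.14 g/cm³ = 16.5 g·m⁻²·a⁻¹
Ordering by g·m⁻²·a⁻¹: zinc (16.5) > copper (14.5)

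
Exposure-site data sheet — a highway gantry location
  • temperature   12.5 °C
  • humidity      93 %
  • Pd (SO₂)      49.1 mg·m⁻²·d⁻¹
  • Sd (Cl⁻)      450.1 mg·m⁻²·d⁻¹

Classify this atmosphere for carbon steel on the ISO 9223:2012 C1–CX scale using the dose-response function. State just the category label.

CX

carbon steel: f(T) = -0.054·(T−10) [T>10 °C] = -0.1350
  SO₂ term: 1.77·49.1^0.52·exp(0.02·93-0.1350) = 75.25
  Sd branch = 0.102·Sd^0.62·e^(0.033·RH+0.04·T) = 159.8 μm/a
  r_corr = 75.25 + 159.8 = 235.1 μm/a
ISO 9223 Table 2 (carbon steel): 200 < 235 ≤ 700 μm/a ⇒ CX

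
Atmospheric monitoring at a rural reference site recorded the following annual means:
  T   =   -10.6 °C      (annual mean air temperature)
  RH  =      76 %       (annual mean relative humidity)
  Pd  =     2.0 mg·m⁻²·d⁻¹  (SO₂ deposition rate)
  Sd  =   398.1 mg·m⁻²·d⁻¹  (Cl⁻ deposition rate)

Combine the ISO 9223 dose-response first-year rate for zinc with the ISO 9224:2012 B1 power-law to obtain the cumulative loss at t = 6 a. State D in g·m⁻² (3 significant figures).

D(6) = 20.2 g·m⁻²

zinc: f(T) = +0.038·(T−10) [T≤10 °C] = -0.7828
  SO₂ term: 0.0129·2.0^0.44·exp(0.046·76-0.7828) = 0.2639
  Sd branch = 0.0175·Sd^0.57·e^(0.008·RH+0.085·T) = 0.3961 μm/a
  sum: 0.2639 + 0.3961 → r_corr = 0.6599 μm/a
Long-term exponent b (ISO 9224 Table 2, B1) = 0.813
  D(6) = 0.6599 × 6^0.813 = 0.6599 × 4.292 = 2.832 μm
  Mass loss = 2.832 μm × 7.14 g/cm³ = 20.22 g·m⁻²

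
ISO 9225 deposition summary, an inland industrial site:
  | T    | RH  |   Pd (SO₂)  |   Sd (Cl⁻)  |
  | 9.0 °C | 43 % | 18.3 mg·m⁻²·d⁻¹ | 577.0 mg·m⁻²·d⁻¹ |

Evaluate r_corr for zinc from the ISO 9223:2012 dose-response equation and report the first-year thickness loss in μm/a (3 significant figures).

zinc: f(T) = +0.038·(T−10) [T≤10 °C] = -0.0380
  Pd branch = 0.0129·Pd^0.44·e^(0.046·RH+f) = 0.3226 μm/a
  Sd branch = 0.0175·Sd^0.57·e^(0.008·RH+0.085·T) = 1.989 μm/a
  sum: 0.3226 + 1.989 → r_corr = 2.311 μm/a

r_corr = 2.31 μm/a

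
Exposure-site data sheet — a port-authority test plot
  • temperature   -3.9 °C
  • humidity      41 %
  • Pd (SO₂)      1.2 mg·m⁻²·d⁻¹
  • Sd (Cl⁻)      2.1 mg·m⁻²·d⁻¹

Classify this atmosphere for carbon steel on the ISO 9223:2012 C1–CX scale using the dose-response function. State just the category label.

carbon steel: temperature factor f = +0.150·(-13.9) = -2.0850
  SO₂ term: 1.77·1.2^0.52·exp(0.02·41-2.0850) = 0.5492
  Cl⁻ term: 0.102·2.1^0.62·exp(0.033·41+0.04·-3.9) = 0.5348
  r_corr = 0.5492 + 0.5348 = 1.084 μm/a
ISO 9223 Table 2 (carbon steel): 0 < 1.08 ≤ 1.3 μm/a ⇒ C1

C1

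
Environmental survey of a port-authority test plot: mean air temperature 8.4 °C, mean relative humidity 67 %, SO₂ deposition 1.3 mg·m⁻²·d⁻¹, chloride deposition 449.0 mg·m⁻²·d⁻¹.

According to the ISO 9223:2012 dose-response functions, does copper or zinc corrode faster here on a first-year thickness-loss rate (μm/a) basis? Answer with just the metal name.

copper: T≤10 °C ⇒ hinge +0.126·(8.4−10) = -0.2016
  sulphur-dioxide contribution → 0.2416 μm/a
  chloride contribution → 0.8976 μm/a
  total first-year rate 1.139 μm/a
zinc: f(T) = +0.038·(T−10) [T≤10 °C] = -0.0608
  sulphur-dioxide contribution → 0.297 μm/a
  chloride contribution → 1.985 μm/a
  ⇒ r_corr(zinc) = 2.282 μm/a
Ordering by μm/a: zinc (2.28) > copper (1.14)

zinc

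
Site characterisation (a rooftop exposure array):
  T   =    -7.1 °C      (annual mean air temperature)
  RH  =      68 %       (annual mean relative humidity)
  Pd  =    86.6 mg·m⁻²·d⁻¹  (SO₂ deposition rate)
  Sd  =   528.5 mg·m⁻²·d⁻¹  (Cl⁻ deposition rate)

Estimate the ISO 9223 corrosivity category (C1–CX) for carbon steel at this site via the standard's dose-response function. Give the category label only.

carbon steel: temperature factor f = +0.150·(-17.1) = -2.5650
  Pd branch = 1.77·Pd^0.52·e^(0.02·RH+f) = 5.397 μm/a
  Sd branch = 0.102·Sd^0.62·e^(0.033·RH+0.04·T) = 35.33 μm/a
  sum: 5.397 + 35.33 → r_corr = 40.72 μm/a
40.7 μm/a falls in (25, 50] for carbon steel → category C3

C3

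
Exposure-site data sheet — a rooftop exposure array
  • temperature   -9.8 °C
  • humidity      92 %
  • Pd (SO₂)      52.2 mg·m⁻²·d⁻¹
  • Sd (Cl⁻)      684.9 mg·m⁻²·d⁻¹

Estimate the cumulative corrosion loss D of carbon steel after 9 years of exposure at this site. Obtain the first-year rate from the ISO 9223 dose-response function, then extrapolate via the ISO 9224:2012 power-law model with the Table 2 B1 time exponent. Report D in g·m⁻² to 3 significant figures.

D(9) = 2.15e+03 g·m⁻²

carbon steel: f(T) = +0.150·(T−10) [T≤10 °C] = -2.9700
  sulphur-dioxide contribution → 4.471 μm/a
  chloride contribution → 82.22 μm/a
  total first-year rate 86.69 μm/a
Power-law: D(9) = r_corr · 9^0.523
  D(9) = 86.69 × 9^0.523 = 86.69 × 3.156 = 273.5 μm
  Mass loss = 273.5 μm × 7.85 g/cm³ = 2147 g·m⁻²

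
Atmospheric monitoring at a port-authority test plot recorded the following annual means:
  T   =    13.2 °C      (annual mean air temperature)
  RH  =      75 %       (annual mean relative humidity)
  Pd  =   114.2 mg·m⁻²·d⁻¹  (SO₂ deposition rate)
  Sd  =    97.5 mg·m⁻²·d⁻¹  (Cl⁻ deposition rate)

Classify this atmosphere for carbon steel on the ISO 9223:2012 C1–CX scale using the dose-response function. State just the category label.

C5

carbon steel: T>10 °C ⇒ hinge -0.054·(13.2−10) = -0.1728
  sulphur-dioxide contribution → 78.41 μm/a
  chloride contribution → 35.15 μm/a
  total first-year rate 113.6 μm/a
114 μm/a falls in (80, 200] for carbon steel → category C5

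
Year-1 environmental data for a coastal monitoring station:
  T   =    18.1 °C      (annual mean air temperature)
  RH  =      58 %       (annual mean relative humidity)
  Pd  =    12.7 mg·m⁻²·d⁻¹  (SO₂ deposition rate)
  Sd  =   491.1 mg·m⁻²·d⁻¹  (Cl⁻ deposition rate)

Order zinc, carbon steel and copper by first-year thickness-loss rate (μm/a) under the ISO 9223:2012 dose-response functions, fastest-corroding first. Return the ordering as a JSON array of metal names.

zinc: f(T) = -0.071·(T−10) [T>10 °C] = -0.5751
  Pd branch = 0.0129·Pd^0.44·e^(0.046·RH+f) = 0.32 μm/a
  Sd branch = 0.0175·Sd^0.57·e^(0.008·RH+0.085·T) = 4.433 μm/a
  sum: 0.32 + 4.433 → r_corr = 4.753 μm/a
carbon steel: f(T) = -0.054·(T−10) [T>10 °C] = -0.4374
  Pd branch = 1.77·Pd^0.52·e^(0.02·RH+f) = 13.67 μm/a
  Sd branch = 0.102·Sd^0.62·e^(0.033·RH+0.04·T) = 66.5 μm/a
  sum: 13.67 + 66.5 → r_corr = 80.17 μm/a
copper: temperature factor f = -0.080·(8.1) = -0.6480
  Pd branch = 0.0053·Pd^0.26·e^(0.059·RH+f) = 0.1644 μm/a
  Sd branch = 0.01025·Sd^0.27·e^(0.036·RH+0.049·T) = 1.07 μm/a
  sum: 0.1644 + 1.07 → r_corr = 1.234 μm/a
Ordering by μm/a: carbon steel (80.2) > zinc (4.75) > copper (1.23)

["carbon steel", "zinc", "copper"]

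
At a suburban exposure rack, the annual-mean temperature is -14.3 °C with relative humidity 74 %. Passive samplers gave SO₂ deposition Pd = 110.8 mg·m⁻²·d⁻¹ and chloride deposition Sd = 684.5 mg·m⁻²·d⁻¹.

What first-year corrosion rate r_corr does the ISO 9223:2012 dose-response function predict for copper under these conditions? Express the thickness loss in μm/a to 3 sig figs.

copper: f(T) = +0.126·(T−10) [T≤10 °C] = -3.0618
  SO₂ term: 0.0053·110.8^0.26·exp(0.059·74-3.0618) = 0.06641
  Sd branch = 0.01025·Sd^0.27·e^(0.036·RH+0.049·T) = 0.4255 μm/a
  r_corr = 0.06641 + 0.4255 = 0.4919 μm/a

r_corr = 0.492 μm/a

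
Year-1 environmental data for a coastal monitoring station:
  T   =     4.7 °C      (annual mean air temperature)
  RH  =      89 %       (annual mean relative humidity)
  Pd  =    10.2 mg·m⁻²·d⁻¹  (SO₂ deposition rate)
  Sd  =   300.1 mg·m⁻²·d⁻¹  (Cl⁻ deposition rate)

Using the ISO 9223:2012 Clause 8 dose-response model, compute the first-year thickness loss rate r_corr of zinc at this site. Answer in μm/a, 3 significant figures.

r_corr = 3.13 μm/a

zinc: f(T) = +0.038·(T−10) [T≤10 °C] = -0.2014
  SO₂ term: 0.0129·10.2^0.44·exp(0.046·89-0.2014) = 1.758
  Sd branch = 0.0175·Sd^0.57·e^(0.008·RH+0.085·T) = 1.373 μm/a
  sum: 1.758 + 1.373 → r_corr = 3.131 μm/a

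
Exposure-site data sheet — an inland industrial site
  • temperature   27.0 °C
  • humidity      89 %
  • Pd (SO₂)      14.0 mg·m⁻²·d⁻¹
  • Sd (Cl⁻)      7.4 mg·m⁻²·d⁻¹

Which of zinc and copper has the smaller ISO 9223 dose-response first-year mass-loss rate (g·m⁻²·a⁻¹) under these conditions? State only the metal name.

zinc

zinc: f(T) = -0.071·(T−10) [T>10 °C] = -1.2070
  Pd branch = 0.0129·Pd^0.44·e^(0.046·RH+f) = 0.7391 μm/a
  Cl⁻ term: 0.0175·7.4^0.57·exp(0.008·89+0.085·27.0) = 1.108
  sum: 0.7391 + 1.108 → r_corr = 1.847 μm/a
  mass loss = 1.847 μm/a × 7.14 g/cm³ = 13.19 g·m⁻²·a⁻¹
copper: temperature factor f = -0.080·(17.0) = -1.3600
  Pd branch = 0.0053·Pd^0.26·e^(0.059·RH+f) = 0.5154 μm/a
  Cl⁻ term: 0.01025·7.4^0.27·exp(0.036·89+0.049·27.0) = 1.627
  r_corr = 0.5154 + 1.627 = 2.143 μm/a
  mass loss = 2.143 μm/a × 8.96 g/cm³ = 19.2 g·m⁻²·a⁻¹
Ordering by g·m⁻²·a⁻¹: copper (19.2) > zinc (13.2)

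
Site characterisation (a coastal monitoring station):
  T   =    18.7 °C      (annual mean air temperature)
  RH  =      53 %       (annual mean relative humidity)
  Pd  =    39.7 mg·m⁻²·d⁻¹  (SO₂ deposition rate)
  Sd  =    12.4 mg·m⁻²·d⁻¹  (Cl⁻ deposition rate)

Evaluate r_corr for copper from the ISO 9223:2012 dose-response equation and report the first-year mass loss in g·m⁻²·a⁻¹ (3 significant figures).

r_corr = 4.46 g·m⁻²·a⁻¹

copper: f(T) = -0.080·(T−10) [T>10 °C] = -0.6960
  sulphur-dioxide contribution → 0.1569 μm/a
  chloride contribution → 0.3408 μm/a
  ⇒ r_corr(copper) = 0.4978 μm/a
Convert to mass loss: 0.4978 μm/a × 8.96 g/cm³ = 4.46 g·m⁻²·a⁻¹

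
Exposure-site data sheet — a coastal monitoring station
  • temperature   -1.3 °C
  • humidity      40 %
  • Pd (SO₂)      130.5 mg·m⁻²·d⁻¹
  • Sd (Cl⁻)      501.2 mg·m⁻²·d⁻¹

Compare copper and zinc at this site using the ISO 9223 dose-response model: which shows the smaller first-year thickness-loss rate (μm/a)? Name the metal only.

copper: T≤10 °C ⇒ hinge +0.126·(-1.3−10) = -1.4238
  Pd branch = 0.0053·Pd^0.26·e^(0.059·RH+f) = 0.04796 μm/a
  Sd branch = 0.01025·Sd^0.27·e^(0.036·RH+0.049·T) = 0.2175 μm/a
  sum: 0.04796 + 0.2175 → r_corr = 0.2655 μm/a
zinc: temperature factor f = +0.038·(-11.3) = -0.4294
  SO₂ term: 0.0129·130.5^0.44·exp(0.046·40-0.4294) = 0.4509
  Sd branch = 0.0175·Sd^0.57·e^(0.008·RH+0.085·T) = 0.7465 μm/a
  r_corr = 0.4509 + 0.7465 = 1.197 μm/a
Ordering by μm/a: zinc (1.2) > copper (0.265)

copper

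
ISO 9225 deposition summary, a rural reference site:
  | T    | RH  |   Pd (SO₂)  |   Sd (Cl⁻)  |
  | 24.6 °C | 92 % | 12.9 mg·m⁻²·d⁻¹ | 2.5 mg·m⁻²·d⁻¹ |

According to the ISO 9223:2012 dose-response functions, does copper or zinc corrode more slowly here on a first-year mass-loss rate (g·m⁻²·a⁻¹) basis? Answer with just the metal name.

copper: T>10 °C ⇒ hinge -0.080·(24.6−10) = -1.1680
  sulphur-dioxide contribution → 0.7297 μm/a
  chloride contribution → 1.202 μm/a
  total first-year rate 1.932 μm/a
  mass loss = 1.932 μm/a × 8.96 g/cm³ = 17.31 g·m⁻²·a⁻¹
zinc: f(T) = -0.071·(T−10) [T>10 °C] = -1.0366
  sulphur-dioxide contribution → 0.9705 μm/a
  chloride contribution → 0.4984 μm/a
  ⇒ r_corr(zinc) = 1.469 μm/a
  mass loss = 1.469 μm/a × 7.14 g/cm³ = 10.49 g·m⁻²·a⁻¹
Ordering by g·m⁻²·a⁻¹: copper (17.3) > zinc (10.5)

zinc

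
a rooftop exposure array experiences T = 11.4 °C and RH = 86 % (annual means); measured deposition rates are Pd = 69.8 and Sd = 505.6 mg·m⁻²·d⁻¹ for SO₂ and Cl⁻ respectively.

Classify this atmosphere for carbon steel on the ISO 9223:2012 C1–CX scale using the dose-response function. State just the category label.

carbon steel: f(T) = -0.054·(T−10) [T>10 °C] = -0.0756
  SO₂ term: 1.77·69.8^0.52·exp(0.02·86-0.0756) = 83.36
  Cl⁻ term: 0.102·505.6^0.62·exp(0.033·86+0.04·11.4) = 130.5
  sum: 83.36 + 130.5 → r_corr = 213.8 μm/a
214 μm/a falls in (200, 700] for carbon steel → category CX

CX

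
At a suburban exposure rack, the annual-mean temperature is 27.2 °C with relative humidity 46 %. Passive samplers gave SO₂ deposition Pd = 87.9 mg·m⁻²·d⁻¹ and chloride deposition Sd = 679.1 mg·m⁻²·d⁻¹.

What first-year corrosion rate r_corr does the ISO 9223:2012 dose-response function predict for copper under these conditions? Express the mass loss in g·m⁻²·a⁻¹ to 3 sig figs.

r_corr = 11.2 g·m⁻²·a⁻¹

copper: f(T) = -0.080·(T−10) [T>10 °C] = -1.3760
  Pd branch = 0.0053·Pd^0.26·e^(0.059·RH+f) = 0.06468 μm/a
  Sd branch = 0.01025·Sd^0.27·e^(0.036·RH+0.049·T) = 1.184 μm/a
  sum: 0.06468 + 1.184 → r_corr = 1.249 μm/a
Convert to mass loss: 1.249 μm/a × 8.96 g/cm³ = 11.19 g·m⁻²·a⁻¹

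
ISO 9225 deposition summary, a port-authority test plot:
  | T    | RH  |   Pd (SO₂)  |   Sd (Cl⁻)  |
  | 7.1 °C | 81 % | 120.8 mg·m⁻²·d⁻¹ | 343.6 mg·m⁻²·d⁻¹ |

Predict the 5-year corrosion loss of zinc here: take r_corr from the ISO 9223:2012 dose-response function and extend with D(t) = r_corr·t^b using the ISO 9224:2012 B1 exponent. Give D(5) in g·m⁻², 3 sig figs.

zinc: temperature factor f = +0.038·(-2.9) = -0.1102
  sulphur-dioxide contribution → 3.954 μm/a
  chloride contribution → 1.707 μm/a
  ⇒ r_corr(zinc) = 5.66 μm/a
ISO 9224: D(t) = r_corr · t^b with b = 0.813 (zinc, B1)
  D(5) = 5.66 × 5^0.813 = 5.66 × 3.701 = 20.95 μm
  Mass loss = 20.95 μm × 7.14 g/cm³ = 149.6 g·m⁻²

D(5) = 150 g·m⁻²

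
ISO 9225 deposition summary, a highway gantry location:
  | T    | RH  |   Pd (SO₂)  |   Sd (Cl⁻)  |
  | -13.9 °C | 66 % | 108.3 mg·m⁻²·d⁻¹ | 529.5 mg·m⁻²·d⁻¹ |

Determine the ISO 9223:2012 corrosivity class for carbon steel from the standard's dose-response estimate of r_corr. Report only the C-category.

C3

carbon steel: T≤10 °C ⇒ hinge +0.150·(-13.9−10) = -3.5850
  sulphur-dioxide contribution → 2.1 μm/a
  chloride contribution → 25.22 μm/a
  total first-year rate 27.32 μm/a
ISO 9223 Table 2 (carbon steel): 25 < 27.3 ≤ 50 μm/a ⇒ C3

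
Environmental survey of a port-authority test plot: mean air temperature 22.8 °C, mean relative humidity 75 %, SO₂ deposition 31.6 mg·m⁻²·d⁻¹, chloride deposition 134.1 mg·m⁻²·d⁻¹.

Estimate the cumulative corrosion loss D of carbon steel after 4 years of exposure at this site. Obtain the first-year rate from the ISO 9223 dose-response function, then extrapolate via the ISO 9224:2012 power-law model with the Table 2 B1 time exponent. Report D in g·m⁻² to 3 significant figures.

carbon steel: T>10 °C ⇒ hinge -0.054·(22.8−10) = -0.6912
  SO₂ term: 1.77·31.6^0.52·exp(0.02·75-0.6912) = 23.94
  Cl⁻ term: 0.102·134.1^0.62·exp(0.033·75+0.04·22.8) = 62.89
  sum: 23.94 + 62.89 → r_corr = 86.82 μm/a
Long-term exponent b (ISO 9224 Table 2, B1) = 0.523
  D(4) = 86.82 × 4^0.523 = 86.82 × 2.065 = 179.3 μm
  Mass loss = 179.3 μm × 7.85 g/cm³ = 1407 g·m⁻²

D(4) = 1.41e+03 g·m⁻²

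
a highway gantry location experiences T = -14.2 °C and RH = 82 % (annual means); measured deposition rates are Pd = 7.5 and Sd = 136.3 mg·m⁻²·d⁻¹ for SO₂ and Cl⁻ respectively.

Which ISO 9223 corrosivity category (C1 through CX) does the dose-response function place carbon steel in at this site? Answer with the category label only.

C2

carbon steel: T≤10 °C ⇒ hinge +0.150·(-14.2−10) = -3.6300
  SO₂ term: 1.77·7.5^0.52·exp(0.02·82-3.6300) = 0.6899
  Sd branch = 0.102·Sd^0.62·e^(0.033·RH+0.04·T) = 18.22 μm/a
  sum: 0.6899 + 18.22 → r_corr = 18.91 μm/a
ISO 9223 Table 2 (carbon steel): 1.3 < 18.9 ≤ 25 μm/a ⇒ C2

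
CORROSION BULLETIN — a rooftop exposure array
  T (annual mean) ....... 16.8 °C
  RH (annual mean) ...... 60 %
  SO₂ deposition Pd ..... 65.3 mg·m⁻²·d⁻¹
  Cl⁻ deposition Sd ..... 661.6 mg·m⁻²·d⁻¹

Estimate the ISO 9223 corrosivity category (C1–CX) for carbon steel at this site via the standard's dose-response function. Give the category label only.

C5

carbon steel: T>10 °C ⇒ hinge -0.054·(16.8−10) = -0.3672
  SO₂ term: 1.77·65.3^0.52·exp(0.02·60-0.3672) = 35.76
  Cl⁻ term: 0.102·661.6^0.62·exp(0.033·60+0.04·16.8) = 81.12
  sum: 35.76 + 81.12 → r_corr = 116.9 μm/a
ISO 9223 Table 2 (carbon steel): 80 < 117 ≤ 200 μm/a ⇒ C5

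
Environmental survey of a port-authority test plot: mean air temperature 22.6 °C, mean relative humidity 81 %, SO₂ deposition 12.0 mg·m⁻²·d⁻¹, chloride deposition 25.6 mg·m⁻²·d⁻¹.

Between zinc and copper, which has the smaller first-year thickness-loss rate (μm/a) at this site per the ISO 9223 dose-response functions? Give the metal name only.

copper

zinc: f(T) = -0.071·(T−10) [T>10 °C] = -0.8946
  sulphur-dioxide contribution → 0.6533 μm/a
  chloride contribution → 1.45 μm/a
  total first-year rate 2.103 μm/a
copper: T>10 °C ⇒ hinge -0.080·(22.6−10) = -1.0080
  sulphur-dioxide contribution → 0.4391 μm/a
  chloride contribution → 1.375 μm/a
  ⇒ r_corr(copper) = 1.814 μm/a
Ordering by μm/a: zinc (2.1) > copper (1.81)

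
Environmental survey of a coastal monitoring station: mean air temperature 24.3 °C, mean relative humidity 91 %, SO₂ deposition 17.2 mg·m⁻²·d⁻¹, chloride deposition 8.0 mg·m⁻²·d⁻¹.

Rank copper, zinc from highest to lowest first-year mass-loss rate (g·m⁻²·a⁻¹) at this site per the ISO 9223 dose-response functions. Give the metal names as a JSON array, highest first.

["copper", "zinc"]

copper: temperature factor f = -0.080·(14.3) = -1.1440
  Pd branch = 0.0053·Pd^0.26·e^(0.059·RH+f) = 0.7593 μm/a
  Cl⁻ term: 0.01025·8.0^0.27·exp(0.036·91+0.049·24.3) = 1.565
  r_corr = 0.7593 + 1.565 = 2.324 μm/a
  mass loss = 2.324 μm/a × 8.96 g/cm³ = 20.82 g·m⁻²·a⁻¹
zinc: T>10 °C ⇒ hinge -0.071·(24.3−10) = -1.0153
  SO₂ term: 0.0129·17.2^0.44·exp(0.046·91-1.0153) = 1.075
  Cl⁻ term: 0.0175·8.0^0.57·exp(0.008·91+0.085·24.3) = 0.9354
  r_corr = 1.075 + 0.9354 = 2.01 μm/a
  mass loss = 2.01 μm/a × 7.14 g/cm³ = 14.35 g·m⁻²·a⁻¹
Ordering by g·m⁻²·a⁻¹: copper (20.8) > zinc (14.4)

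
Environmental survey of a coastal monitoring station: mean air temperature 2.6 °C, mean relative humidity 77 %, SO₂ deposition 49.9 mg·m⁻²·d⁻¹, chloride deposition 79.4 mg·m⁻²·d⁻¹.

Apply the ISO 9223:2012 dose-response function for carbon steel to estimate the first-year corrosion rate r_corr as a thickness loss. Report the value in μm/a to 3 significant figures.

r_corr = 42.4 μm/a

carbon steel: T≤10 °C ⇒ hinge +0.150·(2.6−10) = -1.1100
  SO₂ term: 1.77·49.9^0.52·exp(0.02·77-1.1100) = 20.78
  Cl⁻ term: 0.102·79.4^0.62·exp(0.033·77+0.04·2.6) = 21.64
  r_corr = 20.78 + 21.64 = 42.42 μm/a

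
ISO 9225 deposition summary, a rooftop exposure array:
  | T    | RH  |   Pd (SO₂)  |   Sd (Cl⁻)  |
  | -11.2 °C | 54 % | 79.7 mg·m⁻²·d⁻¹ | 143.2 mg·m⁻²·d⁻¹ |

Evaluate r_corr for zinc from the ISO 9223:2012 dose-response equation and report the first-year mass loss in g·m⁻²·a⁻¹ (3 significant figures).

r_corr = 4.65 g·m⁻²·a⁻¹

zinc: f(T) = +0.038·(T−10) [T≤10 °C] = -0.8056
  Pd branch = 0.0129·Pd^0.44·e^(0.046·RH+f) = 0.4744 μm/a
  Sd branch = 0.0175·Sd^0.57·e^(0.008·RH+0.085·T) = 0.1762 μm/a
  r_corr = 0.4744 + 0.1762 = 0.6506 μm/a
Convert to mass loss: 0.6506 μm/a × 7.14 g/cm³ = 4.646 g·m⁻²·a⁻¹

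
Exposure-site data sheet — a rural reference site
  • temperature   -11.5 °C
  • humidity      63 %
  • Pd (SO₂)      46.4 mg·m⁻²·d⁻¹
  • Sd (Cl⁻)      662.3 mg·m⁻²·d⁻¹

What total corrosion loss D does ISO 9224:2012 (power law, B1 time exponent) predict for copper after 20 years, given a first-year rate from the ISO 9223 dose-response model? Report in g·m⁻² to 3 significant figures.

D(20) = 24.1 g·m⁻²

copper: f(T) = +0.126·(T−10) [T≤10 °C] = -2.7090
  sulphur-dioxide contribution → 0.03939 μm/a
  chloride contribution → 0.3256 μm/a
  ⇒ r_corr(copper) = 0.365 μm/a
ISO 9224: D(t) = r_corr · t^b with b = 0.667 (copper, B1)
  D(20) = 0.365 × 20^0.667 = 0.365 × 7.375 = 2.692 μm
  Mass loss = 2.692 μm × 8.96 g/cm³ = 24.12 g·m⁻²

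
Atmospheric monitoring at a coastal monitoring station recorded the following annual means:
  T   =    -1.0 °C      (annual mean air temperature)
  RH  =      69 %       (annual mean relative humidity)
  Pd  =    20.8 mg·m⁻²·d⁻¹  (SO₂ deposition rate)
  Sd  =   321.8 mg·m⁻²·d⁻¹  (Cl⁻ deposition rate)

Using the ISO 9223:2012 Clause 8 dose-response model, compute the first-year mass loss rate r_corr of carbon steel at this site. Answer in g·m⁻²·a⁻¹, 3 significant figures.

carbon steel: T≤10 °C ⇒ hinge +0.150·(-1.0−10) = -1.6500
  Pd branch = 1.77·Pd^0.52·e^(0.02·RH+f) = 6.548 μm/a
  Cl⁻ term: 0.102·321.8^0.62·exp(0.033·69+0.04·-1.0) = 34.26
  r_corr = 6.548 + 34.26 = 40.81 μm/a
Convert to mass loss: 40.81 μm/a × 7.85 g/cm³ = 320.4 g·m⁻²·a⁻¹

r_corr = 320 g·m⁻²·a⁻¹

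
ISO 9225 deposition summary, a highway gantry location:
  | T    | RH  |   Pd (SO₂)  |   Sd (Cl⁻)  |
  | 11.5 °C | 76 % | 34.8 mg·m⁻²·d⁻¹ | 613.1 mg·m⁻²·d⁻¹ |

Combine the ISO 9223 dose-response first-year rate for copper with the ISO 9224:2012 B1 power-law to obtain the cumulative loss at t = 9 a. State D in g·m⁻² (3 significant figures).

copper: temperature factor f = -0.080·(1.5) = -0.1200
  Pd branch = 0.0053·Pd^0.26·e^(0.059·RH+f) = 1.048 μm/a
  Sd branch = 0.01025·Sd^0.27·e^(0.036·RH+0.049·T) = 1.571 μm/a
  r_corr = 1.048 + 1.571 = 2.619 μm/a
Long-term exponent b (ISO 9224 Table 2, B1) = 0.667
  D(9) = 2.619 × 9^0.667 = 2.619 × 4.33 = 11.34 μm
  Mass loss = 11.34 μm × 8.96 g/cm³ = 101.6 g·m⁻²

D(9) = 102 g·m⁻²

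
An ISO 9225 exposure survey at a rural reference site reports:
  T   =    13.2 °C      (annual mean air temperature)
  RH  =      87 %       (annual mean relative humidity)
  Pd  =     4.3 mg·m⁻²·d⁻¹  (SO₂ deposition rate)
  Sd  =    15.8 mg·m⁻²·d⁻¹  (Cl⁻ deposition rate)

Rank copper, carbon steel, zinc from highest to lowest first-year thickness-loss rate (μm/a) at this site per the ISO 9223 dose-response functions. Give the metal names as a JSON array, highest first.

["carbon steel", "copper", "zinc"]

copper: f(T) = -0.080·(T−10) [T>10 °C] = -0.2560
  Pd branch = 0.0053·Pd^0.26·e^(0.059·RH+f) = 1.016 μm/a
  Sd branch = 0.01025·Sd^0.27·e^(0.036·RH+0.049·T) = 0.9451 μm/a
  sum: 1.016 + 0.9451 → r_corr = 1.961 μm/a
carbon steel: f(T) = -0.054·(T−10) [T>10 °C] = -0.1728
  SO₂ term: 1.77·4.3^0.52·exp(0.02·87-0.1728) = 18.11
  Sd branch = 0.102·Sd^0.62·e^(0.033·RH+0.04·T) = 16.9 μm/a
  sum: 18.11 + 16.9 → r_corr = 35.02 μm/a
zinc: T>10 °C ⇒ hinge -0.071·(13.2−10) = -0.2272
  Pd branch = 0.0129·Pd^0.44·e^(0.046·RH+f) = 1.068 μm/a
  Sd branch = 0.0175·Sd^0.57·e^(0.008·RH+0.085·T) = 0.5198 μm/a
  r_corr = 1.068 + 0.5198 = 1.588 μm/a
Ordering by μm/a: carbon steel (35) > copper (1.96) > zinc (1.59)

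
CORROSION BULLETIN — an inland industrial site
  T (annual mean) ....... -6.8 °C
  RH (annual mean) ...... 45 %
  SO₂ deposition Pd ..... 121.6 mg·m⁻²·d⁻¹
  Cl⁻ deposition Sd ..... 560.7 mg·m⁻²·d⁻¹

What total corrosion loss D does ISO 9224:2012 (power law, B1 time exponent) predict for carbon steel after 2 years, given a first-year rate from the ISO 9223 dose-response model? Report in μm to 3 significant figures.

carbon steel: temperature factor f = +0.150·(-16.8) = -2.5200
  SO₂ term: 1.77·121.6^0.52·exp(0.02·45-2.5200) = 4.252
  Cl⁻ term: 0.102·560.7^0.62·exp(0.033·45+0.04·-6.8) = 17.36
  r_corr = 4.252 + 17.36 = 21.61 μm/a
ISO 9224: D(t) = r_corr · t^b with b = 0.523 (carbon steel, B1)
  D(2) = 21.61 × 2^0.523 = 21.61 × 1.437 = 31.06 μm

D(2) = 31.1 μm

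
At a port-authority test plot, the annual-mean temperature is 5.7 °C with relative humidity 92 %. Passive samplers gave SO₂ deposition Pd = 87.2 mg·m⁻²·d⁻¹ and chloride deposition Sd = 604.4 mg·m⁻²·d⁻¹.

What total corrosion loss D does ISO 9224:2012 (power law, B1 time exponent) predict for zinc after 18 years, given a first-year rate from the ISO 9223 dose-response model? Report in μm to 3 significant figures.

zinc: f(T) = +0.038·(T−10) [T≤10 °C] = -0.1634
  Pd branch = 0.0129·Pd^0.44·e^(0.046·RH+f) = 5.388 μm/a
  Sd branch = 0.0175·Sd^0.57·e^(0.008·RH+0.085·T) = 2.283 μm/a
  r_corr = 5.388 + 2.283 = 7.67 μm/a
ISO 9224: D(t) = r_corr · t^b with b = 0.813 (zinc, B1)
  D(18) = 7.67 × 18^0.813 = 7.67 × 10.48 = 80.42 μm

D(18) = 80.4 μm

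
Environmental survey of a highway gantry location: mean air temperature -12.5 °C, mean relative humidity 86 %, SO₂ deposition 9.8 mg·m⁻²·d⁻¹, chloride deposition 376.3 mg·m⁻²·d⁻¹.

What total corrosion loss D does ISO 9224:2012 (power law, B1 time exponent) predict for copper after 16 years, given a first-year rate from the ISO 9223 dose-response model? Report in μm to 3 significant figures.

D(16) = 4.44 μm

copper: temperature factor f = +0.126·(-22.5) = -2.8350
  Pd branch = 0.0053·Pd^0.26·e^(0.059·RH+f) = 0.09003 μm/a
  Sd branch = 0.01025·Sd^0.27·e^(0.036·RH+0.049·T) = 0.6091 μm/a
  r_corr = 0.09003 + 0.6091 = 0.6991 μm/a
ISO 9224: D(t) = r_corr · t^b with b = 0.667 (copper, B1)
  D(16) = 0.6991 × 16^0.667 = 0.6991 × 6.355 = 4.443 μm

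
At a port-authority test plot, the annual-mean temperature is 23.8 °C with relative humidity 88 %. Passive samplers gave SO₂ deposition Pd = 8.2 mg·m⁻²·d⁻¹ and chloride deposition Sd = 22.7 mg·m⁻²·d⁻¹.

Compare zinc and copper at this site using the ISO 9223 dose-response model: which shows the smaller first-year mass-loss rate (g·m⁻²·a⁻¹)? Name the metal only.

zinc

zinc: f(T) = -0.071·(T−10) [T>10 °C] = -0.9798
  sulphur-dioxide contribution → 0.7001 μm/a
  chloride contribution → 1.586 μm/a
  ⇒ r_corr(zinc) = 2.286 μm/a
  mass loss = 2.286 μm/a × 7.14 g/cm³ = 16.32 g·m⁻²·a⁻¹
copper: f(T) = -0.080·(T−10) [T>10 °C] = -1.1040
  sulphur-dioxide contribution → 0.5461 μm/a
  chloride contribution → 1.816 μm/a
  ⇒ r_corr(copper) = 2.362 μm/a
  mass loss = 2.362 μm/a × 8.96 g/cm³ = 21.17 g·m⁻²·a⁻¹
Ordering by g·m⁻²·a⁻¹: copper (21.2) > zinc (16.3)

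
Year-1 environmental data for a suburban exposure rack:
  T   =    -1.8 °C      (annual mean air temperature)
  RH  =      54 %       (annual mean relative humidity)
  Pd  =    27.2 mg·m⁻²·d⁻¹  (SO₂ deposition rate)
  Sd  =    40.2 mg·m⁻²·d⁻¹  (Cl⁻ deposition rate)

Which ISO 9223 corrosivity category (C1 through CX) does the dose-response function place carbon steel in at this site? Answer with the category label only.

carbon steel: f(T) = +0.150·(T−10) [T≤10 °C] = -1.7700
  Pd branch = 1.77·Pd^0.52·e^(0.02·RH+f) = 4.946 μm/a
  Sd branch = 0.102·Sd^0.62·e^(0.033·RH+0.04·T) = 5.57 μm/a
  sum: 4.946 + 5.57 → r_corr = 10.52 μm/a
ISO 9223 Table 2 (carbon steel): 1.3 < 10.5 ≤ 25 μm/a ⇒ C2

C2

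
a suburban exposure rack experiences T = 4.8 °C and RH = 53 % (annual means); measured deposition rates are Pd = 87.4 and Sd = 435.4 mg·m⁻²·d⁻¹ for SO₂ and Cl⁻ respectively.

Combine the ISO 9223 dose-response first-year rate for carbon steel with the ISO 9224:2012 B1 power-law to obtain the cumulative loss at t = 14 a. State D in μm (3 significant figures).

carbon steel: temperature factor f = +0.150·(-5.2) = -0.7800
  Pd branch = 1.77·Pd^0.52·e^(0.02·RH+f) = 23.94 μm/a
  Sd branch = 0.102·Sd^0.62·e^(0.033·RH+0.04·T) = 30.74 μm/a
  sum: 23.94 + 30.74 → r_corr = 54.68 μm/a
ISO 9224: D(t) = r_corr · t^b with b = 0.523 (carbon steel, B1)
  D(14) = 54.68 × 14^0.523 = 54.68 × 3.976 = 217.4 μm

D(14) = 217 μm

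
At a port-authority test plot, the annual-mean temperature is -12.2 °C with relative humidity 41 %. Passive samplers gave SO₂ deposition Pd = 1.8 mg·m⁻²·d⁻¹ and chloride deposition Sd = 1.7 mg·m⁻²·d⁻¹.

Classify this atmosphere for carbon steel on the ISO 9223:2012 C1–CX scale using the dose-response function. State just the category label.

carbon steel: T≤10 °C ⇒ hinge +0.150·(-12.2−10) = -3.3300
  Pd branch = 1.77·Pd^0.52·e^(0.02·RH+f) = 0.1953 μm/a
  Sd branch = 0.102·Sd^0.62·e^(0.033·RH+0.04·T) = 0.3366 μm/a
  sum: 0.1953 + 0.3366 → r_corr = 0.5319 μm/a
0.532 μm/a falls in (0, 1.3] for carbon steel → category C1

C1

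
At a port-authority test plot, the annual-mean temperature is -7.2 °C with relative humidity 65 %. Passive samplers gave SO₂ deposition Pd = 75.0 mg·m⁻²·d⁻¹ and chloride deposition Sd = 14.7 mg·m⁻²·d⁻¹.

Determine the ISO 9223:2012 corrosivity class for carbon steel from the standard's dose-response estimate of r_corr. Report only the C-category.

carbon steel: f(T) = +0.150·(T−10) [T≤10 °C] = -2.5800
  Pd branch = 1.77·Pd^0.52·e^(0.02·RH+f) = 4.646 μm/a
  Cl⁻ term: 0.102·14.7^0.62·exp(0.033·65+0.04·-7.2) = 3.458
  r_corr = 4.646 + 3.458 = 8.104 μm/a
Category bounds: 1.3…25 μm/a bracket r_corr ⇒ C2

C2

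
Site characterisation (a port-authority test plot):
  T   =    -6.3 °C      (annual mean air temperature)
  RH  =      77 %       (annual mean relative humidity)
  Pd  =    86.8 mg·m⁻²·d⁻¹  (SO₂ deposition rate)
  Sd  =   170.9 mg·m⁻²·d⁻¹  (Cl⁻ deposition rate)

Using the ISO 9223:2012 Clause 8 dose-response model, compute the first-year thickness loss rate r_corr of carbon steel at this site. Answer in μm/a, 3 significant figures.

carbon steel: f(T) = +0.150·(T−10) [T≤10 °C] = -2.4450
  SO₂ term: 1.77·86.8^0.52·exp(0.02·77-2.4450) = 7.294
  Cl⁻ term: 0.102·170.9^0.62·exp(0.033·77+0.04·-6.3) = 24.38
  r_corr = 7.294 + 24.38 = 31.67 μm/a

r_corr = 31.7 μm/a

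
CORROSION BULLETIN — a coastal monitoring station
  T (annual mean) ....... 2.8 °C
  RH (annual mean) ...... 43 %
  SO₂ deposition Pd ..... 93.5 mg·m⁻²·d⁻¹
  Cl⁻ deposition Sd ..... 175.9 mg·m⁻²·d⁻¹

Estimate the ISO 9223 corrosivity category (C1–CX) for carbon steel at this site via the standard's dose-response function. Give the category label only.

C3

carbon steel: f(T) = +0.150·(T−10) [T≤10 °C] = -1.0800
  SO₂ term: 1.77·93.5^0.52·exp(0.02·43-1.0800) = 15.04
  Cl⁻ term: 0.102·175.9^0.62·exp(0.033·43+0.04·2.8) = 11.63
  sum: 15.04 + 11.63 → r_corr = 26.67 μm/a
Category bounds: 25…50 μm/a bracket r_corr ⇒ C3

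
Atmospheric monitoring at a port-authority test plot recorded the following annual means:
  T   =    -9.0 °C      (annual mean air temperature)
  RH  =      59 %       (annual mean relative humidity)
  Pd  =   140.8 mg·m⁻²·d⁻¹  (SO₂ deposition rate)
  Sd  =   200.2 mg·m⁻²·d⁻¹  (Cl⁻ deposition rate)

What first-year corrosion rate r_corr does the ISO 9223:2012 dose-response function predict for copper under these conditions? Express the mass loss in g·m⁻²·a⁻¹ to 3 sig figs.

copper: T≤10 °C ⇒ hinge +0.126·(-9.0−10) = -2.3940
  sulphur-dioxide contribution → 0.05688 μm/a
  chloride contribution → 0.2307 μm/a
  ⇒ r_corr(copper) = 0.2876 μm/a
Convert to mass loss: 0.2876 μm/a × 8.96 g/cm³ = 2.577 g·m⁻²·a⁻¹

r_corr = 2.58 g·m⁻²·a⁻¹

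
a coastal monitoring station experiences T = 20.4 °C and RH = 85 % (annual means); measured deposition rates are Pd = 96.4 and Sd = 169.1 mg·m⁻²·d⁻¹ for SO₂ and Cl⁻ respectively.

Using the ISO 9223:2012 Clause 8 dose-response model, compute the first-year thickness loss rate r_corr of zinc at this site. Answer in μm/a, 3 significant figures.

zinc: T>10 °C ⇒ hinge -0.071·(20.4−10) = -0.7384
  Pd branch = 0.0129·Pd^0.44·e^(0.046·RH+f) = 2.296 μm/a
  Sd branch = 0.0175·Sd^0.57·e^(0.008·RH+0.085·T) = 3.643 μm/a
  r_corr = 2.296 + 3.643 = 5.939 μm/a

r_corr = 5.94 μm/a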